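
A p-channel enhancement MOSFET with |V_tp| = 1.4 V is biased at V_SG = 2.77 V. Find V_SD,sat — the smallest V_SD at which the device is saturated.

V_SD,sat = 1.37 V

The boundary between triode and saturation is V_SD = V_SG − |V_tp| = V_ov.
V_ov = 2.77 − 1.4 = 1.37 V.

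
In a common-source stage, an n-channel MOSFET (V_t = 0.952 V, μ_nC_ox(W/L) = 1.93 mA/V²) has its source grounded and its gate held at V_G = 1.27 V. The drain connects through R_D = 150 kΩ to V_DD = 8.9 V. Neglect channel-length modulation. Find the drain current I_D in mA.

V_GS = V_G = 1.27 V, so V_ov = 1.27 − 0.952 = 0.318 V.
Assume saturation: I_D = ½ k_n V_ov² = 0.5 × 1.93 × 0.318² = 0.0976 mA, giving V_DS = V_DD − I_D R_D = 8.9 − 0.0976 × 150 = -5.74 V.
But -5.74 V < V_ov = 0.318 V, so the device is actually in triode.
In triode I_D = k_n[V_ov V_DS − ½ V_DS²] and I_D = (V_DD − V_DS)/R_D. Equating: 145 V_DS² − 93.06 V_DS + 8.9 = 0, giving V_DS = 0.117 V (the root below V_ov).
I_D = (8.9 − 0.117) / 150 = 0.0586 mA.

I_D = 0.0586 mA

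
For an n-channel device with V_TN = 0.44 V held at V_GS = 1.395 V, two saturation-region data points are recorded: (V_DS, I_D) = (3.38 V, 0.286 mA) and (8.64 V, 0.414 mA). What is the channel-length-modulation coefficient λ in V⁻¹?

λ = 0.119 V⁻¹

With V_GS fixed, I_D ∝ (1 + λ V_DS) in saturation, so I_D2/I_D1 = (1 + λ V_DS2)/(1 + λ V_DS1).
0.414/0.286 = 1.448 = (1 + 8.64 λ)/(1 + 3.38 λ).
Solving: λ (I_D1 V_DS2 − I_D2 V_DS1) = I_D2 − I_D1, so λ = (0.414 − 0.286) / (0.286 × 8.64 − 0.414 × 3.38) = 0.128 / 1.07 = 0.119 V⁻¹.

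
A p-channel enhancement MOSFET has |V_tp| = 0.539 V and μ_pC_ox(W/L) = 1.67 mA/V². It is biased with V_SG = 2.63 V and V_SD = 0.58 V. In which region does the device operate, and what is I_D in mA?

Triode; I_D = 1.74 mA

V_ov = V_SG − |V_tp| = 2.63 − 0.539 = 2.09 V.
Since V_SD = 0.58 V < V_ov = 2.09 V, the device is in the triode region.
I_D = k_p [V_ov · V_SD − ½ V_SD²] = 1.67 × [2.09 × 0.58 − 0.5 × 0.58²] = 1.74 mA.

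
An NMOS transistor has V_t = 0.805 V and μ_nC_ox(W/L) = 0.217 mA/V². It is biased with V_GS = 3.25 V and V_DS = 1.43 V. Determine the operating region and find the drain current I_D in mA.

Triode; I_D = 0.537 mA

V_ov = V_GS − V_t = 3.25 − 0.805 = 2.44 V.
Since V_DS = 1.43 V < V_ov = 2.44 V, the device is in the triode region.
I_D = k_n [V_ov · V_DS − ½ V_DS²] = 0.217 × [2.44 × 1.43 − 0.5 × 1.43²] = 0.537 mA.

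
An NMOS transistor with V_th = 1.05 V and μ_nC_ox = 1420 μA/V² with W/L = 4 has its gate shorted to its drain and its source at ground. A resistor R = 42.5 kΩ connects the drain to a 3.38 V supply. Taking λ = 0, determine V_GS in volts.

With gate tied to drain, V_GS = V_DS ≥ V_GS − V_th, so the device is in saturation.
k_n = μ_nC_ox · (W/L) = 5.68 mA/V².
KCL at the drain: ½ k_n (V_GS − V_th)² = (V_DD − V_GS)/R.
Let x = V_GS − 1.05. Then 121 x² + x − 2.33 = 0, giving x = 0.135 V (positive root), so V_GS = 1.18 V.
I_D = (V_DD − V_GS)/R = (3.38 − 1.18) / 42.5 = 0.0517 mA.

V_GS = 1.18 V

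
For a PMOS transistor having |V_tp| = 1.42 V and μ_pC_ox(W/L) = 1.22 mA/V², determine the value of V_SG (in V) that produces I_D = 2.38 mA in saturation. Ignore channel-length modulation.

V_SG = 3.40 V

In saturation I_D = ½ k_p (V_SG − |V_tp|)², so V_SG − |V_tp| = √(2 I_D / k_p) = √(2 × 2.38 / 1.22) = 1.98 V.
V_SG = 1.42 + 1.98 = 3.4 V.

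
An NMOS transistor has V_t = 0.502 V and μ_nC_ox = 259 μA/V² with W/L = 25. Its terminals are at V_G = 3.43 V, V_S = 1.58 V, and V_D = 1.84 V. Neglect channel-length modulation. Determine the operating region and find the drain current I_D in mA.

Triode; I_D = 2.05 mA

V_GS = V_G − V_S = 3.43 − 1.58 = 1.85 V; V_DS = V_D − V_S = 1.84 − 1.58 = 0.26 V.
k_n = μ_nC_ox · (W/L) = 6.475 mA/V².
V_ov = V_GS − V_t = 1.85 − 0.502 = 1.35 V.
Since V_DS = 0.26 V < V_ov = 1.35 V, the device is in the triode region.
I_D = k_n [V_ov · V_DS − ½ V_DS²] = 6.475 × [1.35 × 0.26 − 0.5 × 0.26²] = 2.05 mA.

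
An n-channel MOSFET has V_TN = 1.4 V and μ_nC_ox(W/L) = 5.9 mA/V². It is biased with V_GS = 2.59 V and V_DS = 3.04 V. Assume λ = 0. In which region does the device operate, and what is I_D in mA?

V_ov = V_GS − V_TN = 2.59 − 1.4 = 1.19 V.
Since V_DS = 3.04 V ≥ V_ov = 1.19 V, the device is in saturation.
I_D = ½ k_n V_ov² = 0.5 × 5.9 × 1.19² = 4.18 mA.

Saturation; I_D = 4.18 mA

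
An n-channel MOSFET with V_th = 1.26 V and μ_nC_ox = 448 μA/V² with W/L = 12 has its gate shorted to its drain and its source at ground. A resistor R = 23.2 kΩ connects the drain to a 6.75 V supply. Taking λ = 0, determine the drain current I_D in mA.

I_D = 0.224 mA

With gate tied to drain, V_GS = V_DS ≥ V_GS − V_th, so the device is in saturation.
k_n = μ_nC_ox · (W/L) = 5.376 mA/V².
KCL at the drain: ½ k_n (V_GS − V_th)² = (V_DD − V_GS)/R.
Let x = V_GS − 1.26. Then 62.4 x² + x − 5.49 = 0, giving x = 0.289 V (positive root), so V_GS = 1.55 V.
I_D = (V_DD − V_GS)/R = (6.75 − 1.55) / 23.2 = 0.224 mA.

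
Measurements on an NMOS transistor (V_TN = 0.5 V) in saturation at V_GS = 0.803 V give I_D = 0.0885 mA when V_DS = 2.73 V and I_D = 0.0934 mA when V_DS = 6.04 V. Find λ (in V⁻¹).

λ = 0.0175 V⁻¹

With V_GS fixed, I_D ∝ (1 + λ V_DS) in saturation, so I_D2/I_D1 = (1 + λ V_DS2)/(1 + λ V_DS1).
0.0934/0.0885 = 1.055 = (1 + 6.04 λ)/(1 + 2.73 λ).
Solving: λ (I_D1 V_DS2 − I_D2 V_DS1) = I_D2 − I_D1, so λ = (0.0934 − 0.0885) / (0.0885 × 6.04 − 0.0934 × 2.73) = 0.0049 / 0.28 = 0.0175 V⁻¹.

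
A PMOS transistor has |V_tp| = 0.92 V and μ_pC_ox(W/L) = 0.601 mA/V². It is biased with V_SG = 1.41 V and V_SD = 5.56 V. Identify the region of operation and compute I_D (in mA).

V_ov = V_SG − |V_tp| = 1.41 − 0.92 = 0.49 V.
Since V_SD = 5.56 V ≥ V_ov = 0.49 V, the device is in saturation.
I_D = ½ k_p V_ov² = 0.5 × 0.601 × 0.49² = 0.0722 mA.

Saturation; I_D = 0.0722 mA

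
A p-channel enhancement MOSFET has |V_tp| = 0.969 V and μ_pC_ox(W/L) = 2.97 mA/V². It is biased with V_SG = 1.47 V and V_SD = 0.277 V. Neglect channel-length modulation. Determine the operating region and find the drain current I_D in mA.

V_ov = V_SG − |V_tp| = 1.47 − 0.969 = 0.501 V.
Since V_SD = 0.277 V < V_ov = 0.501 V, the device is in the triode region.
I_D = k_p [V_ov · V_SD − ½ V_SD²] = 2.97 × [0.501 × 0.277 − 0.5 × 0.277²] = 0.298 mA.

Triode; I_D = 0.298 mA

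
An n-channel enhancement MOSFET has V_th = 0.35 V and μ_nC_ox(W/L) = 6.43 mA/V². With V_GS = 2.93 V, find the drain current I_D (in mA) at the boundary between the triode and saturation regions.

At the boundary V_DS = V_ov = V_GS − V_th = 2.93 − 0.35 = 2.58 V.
I_D = ½ k_n V_ov² = 0.5 × 6.43 × 2.58² = 21.4 mA.

I_D = 21.4 mA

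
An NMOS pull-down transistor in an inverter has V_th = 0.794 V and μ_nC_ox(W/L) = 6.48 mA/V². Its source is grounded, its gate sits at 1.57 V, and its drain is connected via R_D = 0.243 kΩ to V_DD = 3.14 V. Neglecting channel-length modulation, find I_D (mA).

V_GS = V_G = 1.57 V, so V_ov = 1.57 − 0.794 = 0.776 V.
Assume saturation: I_D = ½ k_n V_ov² = 0.5 × 6.48 × 0.776² = 1.95 mA, giving V_DS = V_DD − I_D R_D = 3.14 − 1.95 × 0.243 = 2.67 V.
V_DS = 2.67 V ≥ V_ov = 0.776 V, confirming saturation.

I_D = 1.95 mA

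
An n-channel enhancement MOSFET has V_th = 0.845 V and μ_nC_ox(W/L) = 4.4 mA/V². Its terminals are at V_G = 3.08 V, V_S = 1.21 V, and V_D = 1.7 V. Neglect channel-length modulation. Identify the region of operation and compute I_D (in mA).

V_GS = V_G − V_S = 3.08 − 1.21 = 1.87 V; V_DS = V_D − V_S = 1.7 − 1.21 = 0.49 V.
V_ov = V_GS − V_th = 1.87 − 0.845 = 1.03 V.
Since V_DS = 0.49 V < V_ov = 1.03 V, the device is in the triode region.
I_D = k_n [V_ov · V_DS − ½ V_DS²] = 4.4 × [1.03 × 0.49 − 0.5 × 0.49²] = 1.68 mA.

Triode; I_D = 1.68 mA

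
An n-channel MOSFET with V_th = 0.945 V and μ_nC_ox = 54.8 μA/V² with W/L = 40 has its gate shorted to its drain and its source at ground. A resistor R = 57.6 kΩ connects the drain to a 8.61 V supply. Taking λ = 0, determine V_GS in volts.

V_GS = 1.29 V

With gate tied to drain, V_GS = V_DS ≥ V_GS − V_th, so the device is in saturation.
k_n = μ_nC_ox · (W/L) = 2.192 mA/V².
KCL at the drain: ½ k_n (V_GS − V_th)² = (V_DD − V_GS)/R.
Let x = V_GS − 0.945. Then 63.1 x² + x − 7.665 = 0, giving x = 0.341 V (positive root), so V_GS = 1.29 V.
I_D = (V_DD − V_GS)/R = (8.61 − 1.29) / 57.6 = 0.127 mA.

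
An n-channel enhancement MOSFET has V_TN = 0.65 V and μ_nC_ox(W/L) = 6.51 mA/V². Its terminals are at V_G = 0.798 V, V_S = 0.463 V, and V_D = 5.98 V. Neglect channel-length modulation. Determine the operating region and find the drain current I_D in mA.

Cutoff; I_D = 0 mA

V_GS = V_G − V_S = 0.798 − 0.463 = 0.335 V; V_DS = V_D − V_S = 5.98 − 0.463 = 5.52 V.
V_GS = 0.335 V < V_TN = 0.65 V, so the transistor is in cutoff.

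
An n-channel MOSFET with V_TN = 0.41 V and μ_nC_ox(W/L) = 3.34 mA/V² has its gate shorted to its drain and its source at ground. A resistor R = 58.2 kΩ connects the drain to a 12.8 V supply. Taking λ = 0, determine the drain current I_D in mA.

With gate tied to drain, V_GS = V_DS ≥ V_GS − V_TN, so the device is in saturation.
KCL at the drain: ½ k_n (V_GS − V_TN)² = (V_DD − V_GS)/R.
Let x = V_GS − 0.41. Then 97.2 x² + x − 12.39 = 0, giving x = 0.352 V (positive root), so V_GS = 0.762 V.
I_D = (V_DD − V_GS)/R = (12.8 − 0.762) / 58.2 = 0.207 mA.

I_D = 0.207 mA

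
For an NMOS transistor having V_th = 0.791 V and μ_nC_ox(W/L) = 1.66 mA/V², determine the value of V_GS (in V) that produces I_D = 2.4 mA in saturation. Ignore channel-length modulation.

In saturation I_D = ½ k_n (V_GS − V_th)², so V_GS − V_th = √(2 I_D / k_n) = √(2 × 2.4 / 1.66) = 1.7 V.
V_GS = 0.791 + 1.7 = 2.49 V.

V_GS = 2.49 V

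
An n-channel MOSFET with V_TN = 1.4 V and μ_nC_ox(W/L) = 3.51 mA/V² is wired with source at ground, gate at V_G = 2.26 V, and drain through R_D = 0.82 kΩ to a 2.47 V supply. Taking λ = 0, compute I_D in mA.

I_D = 1.30 mA

V_GS = V_G = 2.26 V, so V_ov = 2.26 − 1.4 = 0.86 V.
Assume saturation: I_D = ½ k_n V_ov² = 0.5 × 3.51 × 0.86² = 1.3 mA, giving V_DS = V_DD − I_D R_D = 2.47 − 1.3 × 0.82 = 1.41 V.
V_DS = 1.41 V ≥ V_ov = 0.86 V, confirming saturation.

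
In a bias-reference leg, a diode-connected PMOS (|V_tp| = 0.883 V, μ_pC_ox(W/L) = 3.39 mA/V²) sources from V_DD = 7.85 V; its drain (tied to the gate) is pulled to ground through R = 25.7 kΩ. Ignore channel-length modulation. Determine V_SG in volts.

With gate tied to drain, V_SG = V_SD ≥ V_SG − |V_tp|, so the device is in saturation.
KCL at the drain: ½ k_p (V_SG − |V_tp|)² = (V_DD − V_SG)/R.
Let x = V_SG − 0.883. Then 43.6 x² + x − 6.967 = 0, giving x = 0.389 V (positive root), so V_SG = 1.27 V.
I_D = (V_DD − V_SG)/R = (7.85 − 1.27) / 25.7 = 0.256 mA.

V_SG = 1.27 V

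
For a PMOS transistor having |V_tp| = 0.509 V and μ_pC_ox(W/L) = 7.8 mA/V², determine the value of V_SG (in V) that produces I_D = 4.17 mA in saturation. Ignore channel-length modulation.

V_SG = 1.54 V

In saturation I_D = ½ k_p (V_SG − |V_tp|)², so V_SG − |V_tp| = √(2 I_D / k_p) = √(2 × 4.17 / 7.8) = 1.03 V.
V_SG = 0.509 + 1.03 = 1.54 V.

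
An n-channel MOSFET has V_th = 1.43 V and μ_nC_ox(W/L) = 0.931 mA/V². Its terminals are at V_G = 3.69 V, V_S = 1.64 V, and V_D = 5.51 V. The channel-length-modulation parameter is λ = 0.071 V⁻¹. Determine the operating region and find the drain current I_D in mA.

V_GS = V_G − V_S = 3.69 − 1.64 = 2.05 V; V_DS = V_D − V_S = 5.51 − 1.64 = 3.87 V.
V_ov = V_GS − V_th = 2.05 − 1.43 = 0.62 V.
Since V_DS = 3.87 V ≥ V_ov = 0.62 V, the device is in saturation.
I_D = ½ k_n V_ov² (1 + λ V_DS) = 0.5 × 0.931 × 0.62² × (1 + 0.071 × 3.87) = 0.228 mA.

Saturation; I_D = 0.228 mA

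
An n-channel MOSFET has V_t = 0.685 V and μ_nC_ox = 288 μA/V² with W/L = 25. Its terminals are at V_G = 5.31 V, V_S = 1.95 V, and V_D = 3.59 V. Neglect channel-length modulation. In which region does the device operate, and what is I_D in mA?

Triode; I_D = 21.9 mA

V_GS = V_G − V_S = 5.31 − 1.95 = 3.36 V; V_DS = V_D − V_S = 3.59 − 1.95 = 1.64 V.
k_n = μ_nC_ox · (W/L) = 7.2 mA/V².
V_ov = V_GS − V_t = 3.36 − 0.685 = 2.67 V.
Since V_DS = 1.64 V < V_ov = 2.67 V, the device is in the triode region.
I_D = k_n [V_ov · V_DS − ½ V_DS²] = 7.2 × [2.67 × 1.64 − 0.5 × 1.64²] = 21.9 mA.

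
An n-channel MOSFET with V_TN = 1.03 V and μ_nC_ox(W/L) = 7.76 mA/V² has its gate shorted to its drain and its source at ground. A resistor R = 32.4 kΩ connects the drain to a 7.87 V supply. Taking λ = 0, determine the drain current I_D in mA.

With gate tied to drain, V_GS = V_DS ≥ V_GS − V_TN, so the device is in saturation.
KCL at the drain: ½ k_n (V_GS − V_TN)² = (V_DD − V_GS)/R.
Let x = V_GS − 1.03. Then 126 x² + x − 6.84 = 0, giving x = 0.229 V (positive root), so V_GS = 1.26 V.
I_D = (V_DD − V_GS)/R = (7.87 − 1.26) / 32.4 = 0.204 mA.

I_D = 0.204 mA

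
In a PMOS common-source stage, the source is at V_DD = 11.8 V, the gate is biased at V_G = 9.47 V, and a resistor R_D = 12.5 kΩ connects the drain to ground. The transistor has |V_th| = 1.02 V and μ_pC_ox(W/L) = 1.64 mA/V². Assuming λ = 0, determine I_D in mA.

I_D = 0.902 mA

V_SG = V_DD − V_G = 11.8 − 9.47 = 2.33 V, so V_ov = 2.33 − 1.02 = 1.31 V.
Assume saturation: I_D = ½ k_p V_ov² = 0.5 × 1.64 × 1.31² = 1.41 mA, giving V_SD = V_DD − I_D R_D = 11.8 − 1.41 × 12.5 = -5.79 V.
But -5.79 V < V_ov = 1.31 V, so the device is actually in triode.
In triode I_D = k_p[V_ov V_SD − ½ V_SD²] and I_D = (V_DD − V_SD)/R_D. Equating: 10.2 V_SD² − 27.86 V_SD + 11.8 = 0, giving V_SD = 0.525 V (the root below V_ov).
I_D = (11.8 − 0.525) / 12.5 = 0.902 mA.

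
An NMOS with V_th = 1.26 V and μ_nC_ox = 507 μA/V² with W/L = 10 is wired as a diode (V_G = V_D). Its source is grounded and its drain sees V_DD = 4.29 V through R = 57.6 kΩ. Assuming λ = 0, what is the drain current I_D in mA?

With gate tied to drain, V_GS = V_DS ≥ V_GS − V_th, so the device is in saturation.
k_n = μ_nC_ox · (W/L) = 5.07 mA/V².
KCL at the drain: ½ k_n (V_GS − V_th)² = (V_DD − V_GS)/R.
Let x = V_GS − 1.26. Then 146 x² + x − 3.03 = 0, giving x = 0.141 V (positive root), so V_GS = 1.4 V.
I_D = (V_DD − V_GS)/R = (4.29 − 1.4) / 57.6 = 0.0502 mA.

I_D = 0.0502 mA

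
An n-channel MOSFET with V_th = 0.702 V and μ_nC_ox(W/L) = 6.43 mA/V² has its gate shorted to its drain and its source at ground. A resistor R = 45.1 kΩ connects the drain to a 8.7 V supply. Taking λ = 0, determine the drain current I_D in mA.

I_D = 0.172 mA

With gate tied to drain, V_GS = V_DS ≥ V_GS − V_th, so the device is in saturation.
KCL at the drain: ½ k_n (V_GS − V_th)² = (V_DD − V_GS)/R.
Let x = V_GS − 0.702. Then 145 x² + x − 7.998 = 0, giving x = 0.231 V (positive root), so V_GS = 0.933 V.
I_D = (V_DD − V_GS)/R = (8.7 − 0.933) / 45.1 = 0.172 mA.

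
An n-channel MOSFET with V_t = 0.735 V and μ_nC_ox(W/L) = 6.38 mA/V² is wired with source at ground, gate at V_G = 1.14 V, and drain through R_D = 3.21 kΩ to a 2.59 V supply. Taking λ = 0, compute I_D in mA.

V_GS = V_G = 1.14 V, so V_ov = 1.14 − 0.735 = 0.405 V.
Assume saturation: I_D = ½ k_n V_ov² = 0.5 × 6.38 × 0.405² = 0.523 mA, giving V_DS = V_DD − I_D R_D = 2.59 − 0.523 × 3.21 = 0.91 V.
V_DS = 0.91 V ≥ V_ov = 0.405 V, confirming saturation.

I_D = 0.523 mA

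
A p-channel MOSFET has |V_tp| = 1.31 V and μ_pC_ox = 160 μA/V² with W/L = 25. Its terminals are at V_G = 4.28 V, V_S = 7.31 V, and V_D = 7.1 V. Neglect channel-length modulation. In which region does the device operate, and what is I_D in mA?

Triode; I_D = 1.36 mA

V_SG = V_S − V_G = 7.31 − 4.28 = 3.03 V; V_SD = V_S − V_D = 7.31 − 7.1 = 0.21 V.
k_p = μ_pC_ox · (W/L) = 4 mA/V².
V_ov = V_SG − |V_tp| = 3.03 − 1.31 = 1.72 V.
Since V_SD = 0.21 V < V_ov = 1.72 V, the device is in the triode region.
I_D = k_p [V_ov · V_SD − ½ V_SD²] = 4 × [1.72 × 0.21 − 0.5 × 0.21²] = 1.36 mA.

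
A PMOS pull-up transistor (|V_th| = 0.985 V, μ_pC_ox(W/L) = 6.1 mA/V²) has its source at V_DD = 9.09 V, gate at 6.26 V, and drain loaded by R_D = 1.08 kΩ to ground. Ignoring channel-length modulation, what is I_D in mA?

V_SG = V_DD − V_G = 9.09 − 6.26 = 2.83 V, so V_ov = 2.83 − 0.985 = 1.85 V.
Assume saturation: I_D = ½ k_p V_ov² = 0.5 × 6.1 × 1.85² = 10.4 mA, giving V_SD = V_DD − I_D R_D = 9.09 − 10.4 × 1.08 = -2.12 V.
But -2.12 V < V_ov = 1.85 V, so the device is actually in triode.
In triode I_D = k_p[V_ov V_SD − ½ V_SD²] and I_D = (V_DD − V_SD)/R_D. Equating: 3.29 V_SD² − 13.15 V_SD + 9.09 = 0, giving V_SD = 0.889 V (the root below V_ov).
I_D = (9.09 − 0.889) / 1.08 = 7.59 mA.

I_D = 7.59 mA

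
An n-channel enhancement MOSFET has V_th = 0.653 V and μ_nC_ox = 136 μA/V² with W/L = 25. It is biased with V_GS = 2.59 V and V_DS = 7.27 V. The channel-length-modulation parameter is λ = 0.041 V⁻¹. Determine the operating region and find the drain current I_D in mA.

Saturation; I_D = 8.28 mA

k_n = μ_nC_ox · (W/L) = 3.4 mA/V².
V_ov = V_GS − V_th = 2.59 − 0.653 = 1.94 V.
Since V_DS = 7.27 V ≥ V_ov = 1.94 V, the device is in saturation.
I_D = ½ k_n V_ov² (1 + λ V_DS) = 0.5 × 3.4 × 1.94² × (1 + 0.041 × 7.27) = 8.28 mA.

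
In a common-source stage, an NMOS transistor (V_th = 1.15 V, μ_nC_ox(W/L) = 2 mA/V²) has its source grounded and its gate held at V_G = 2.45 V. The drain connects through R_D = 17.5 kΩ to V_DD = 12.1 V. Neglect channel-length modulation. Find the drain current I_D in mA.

V_GS = V_G = 2.45 V, so V_ov = 2.45 − 1.15 = 1.3 V.
Assume saturation: I_D = ½ k_n V_ov² = 0.5 × 2 × 1.3² = 1.69 mA, giving V_DS = V_DD − I_D R_D = 12.1 − 1.69 × 17.5 = -17.5 V.
But -17.5 V < V_ov = 1.3 V, so the device is actually in triode.
In triode I_D = k_n[V_ov V_DS − ½ V_DS²] and I_D = (V_DD − V_DS)/R_D. Equating: 17.5 V_DS² − 46.5 V_DS + 12.1 = 0, giving V_DS = 0.292 V (the root below V_ov).
I_D = (12.1 − 0.292) / 17.5 = 0.675 mA.

I_D = 0.675 mA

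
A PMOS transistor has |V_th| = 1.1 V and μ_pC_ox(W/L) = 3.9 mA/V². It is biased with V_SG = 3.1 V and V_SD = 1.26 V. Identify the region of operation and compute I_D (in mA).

V_ov = V_SG − |V_th| = 3.1 − 1.1 = 2 V.
Since V_SD = 1.26 V < V_ov = 2 V, the device is in the triode region.
I_D = k_p [V_ov · V_SD − ½ V_SD²] = 3.9 × [2 × 1.26 − 0.5 × 1.26²] = 6.73 mA.

Triode; I_D = 6.73 mA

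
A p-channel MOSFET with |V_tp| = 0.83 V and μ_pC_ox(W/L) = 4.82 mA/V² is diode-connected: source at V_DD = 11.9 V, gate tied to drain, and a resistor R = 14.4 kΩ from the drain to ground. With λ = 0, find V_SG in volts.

With gate tied to drain, V_SG = V_SD ≥ V_SG − |V_tp|, so the device is in saturation.
KCL at the drain: ½ k_p (V_SG − |V_tp|)² = (V_DD − V_SG)/R.
Let x = V_SG − 0.83. Then 34.7 x² + x − 11.07 = 0, giving x = 0.551 V (positive root), so V_SG = 1.38 V.
I_D = (V_DD − V_SG)/R = (11.9 − 1.38) / 14.4 = 0.731 mA.

V_SG = 1.38 V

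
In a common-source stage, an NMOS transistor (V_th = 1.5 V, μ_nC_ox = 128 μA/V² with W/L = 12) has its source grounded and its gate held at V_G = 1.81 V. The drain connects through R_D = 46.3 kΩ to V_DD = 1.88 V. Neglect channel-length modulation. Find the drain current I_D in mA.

I_D = 0.0385 mA

V_GS = V_G = 1.81 V, so V_ov = 1.81 − 1.5 = 0.31 V.
k_n = μ_nC_ox · (W/L) = 1.536 mA/V².
Assume saturation: I_D = ½ k_n V_ov² = 0.5 × 1.536 × 0.31² = 0.0738 mA, giving V_DS = V_DD − I_D R_D = 1.88 − 0.0738 × 46.3 = -1.54 V.
But -1.54 V < V_ov = 0.31 V, so the device is actually in triode.
In triode I_D = k_n[V_ov V_DS − ½ V_DS²] and I_D = (V_DD − V_DS)/R_D. Equating: 35.6 V_DS² − 23.05 V_DS + 1.88 = 0, giving V_DS = 0.0957 V (the root below V_ov).
I_D = (1.88 − 0.0957) / 46.3 = 0.0385 mA.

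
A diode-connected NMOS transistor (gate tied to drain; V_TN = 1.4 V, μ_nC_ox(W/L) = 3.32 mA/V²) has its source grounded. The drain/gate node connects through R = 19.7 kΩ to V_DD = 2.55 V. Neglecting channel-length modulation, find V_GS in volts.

With gate tied to drain, V_GS = V_DS ≥ V_GS − V_TN, so the device is in saturation.
KCL at the drain: ½ k_n (V_GS − V_TN)² = (V_DD − V_GS)/R.
Let x = V_GS − 1.4. Then 32.7 x² + x − 1.15 = 0, giving x = 0.173 V (positive root), so V_GS = 1.57 V.
I_D = (V_DD − V_GS)/R = (2.55 − 1.57) / 19.7 = 0.0496 mA.

V_GS = 1.57 V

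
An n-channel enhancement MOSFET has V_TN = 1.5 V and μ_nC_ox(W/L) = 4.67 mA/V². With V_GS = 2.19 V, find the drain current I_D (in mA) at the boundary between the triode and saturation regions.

At the boundary V_DS = V_ov = V_GS − V_TN = 2.19 − 1.5 = 0.69 V.
I_D = ½ k_n V_ov² = 0.5 × 4.67 × 0.69² = 1.11 mA.

I_D = 1.11 mA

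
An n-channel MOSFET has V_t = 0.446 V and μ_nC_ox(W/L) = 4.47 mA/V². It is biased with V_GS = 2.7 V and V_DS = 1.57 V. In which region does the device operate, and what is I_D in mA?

V_ov = V_GS − V_t = 2.7 − 0.446 = 2.25 V.
Since V_DS = 1.57 V < V_ov = 2.25 V, the device is in the triode region.
I_D = k_n [V_ov · V_DS − ½ V_DS²] = 4.47 × [2.25 × 1.57 − 0.5 × 1.57²] = 10.3 mA.

Triode; I_D = 10.3 mA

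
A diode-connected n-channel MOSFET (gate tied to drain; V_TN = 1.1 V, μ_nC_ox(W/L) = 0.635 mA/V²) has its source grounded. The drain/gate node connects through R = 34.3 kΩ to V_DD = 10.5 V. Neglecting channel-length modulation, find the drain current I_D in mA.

With gate tied to drain, V_GS = V_DS ≥ V_GS − V_TN, so the device is in saturation.
KCL at the drain: ½ k_n (V_GS − V_TN)² = (V_DD − V_GS)/R.
Let x = V_GS − 1.1. Then 10.9 x² + x − 9.4 = 0, giving x = 0.884 V (positive root), so V_GS = 1.98 V.
I_D = (V_DD − V_GS)/R = (10.5 − 1.98) / 34.3 = 0.248 mA.

I_D = 0.248 mA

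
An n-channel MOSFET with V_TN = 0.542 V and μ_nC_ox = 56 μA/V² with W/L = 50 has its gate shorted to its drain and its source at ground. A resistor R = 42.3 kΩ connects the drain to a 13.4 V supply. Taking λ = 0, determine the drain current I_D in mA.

I_D = 0.293 mA

With gate tied to drain, V_GS = V_DS ≥ V_GS − V_TN, so the device is in saturation.
k_n = μ_nC_ox · (W/L) = 2.8 mA/V².
KCL at the drain: ½ k_n (V_GS − V_TN)² = (V_DD − V_GS)/R.
Let x = V_GS − 0.542. Then 59.2 x² + x − 12.86 = 0, giving x = 0.458 V (positive root), so V_GS = 1 V.
I_D = (V_DD − V_GS)/R = (13.4 − 1) / 42.3 = 0.293 mA.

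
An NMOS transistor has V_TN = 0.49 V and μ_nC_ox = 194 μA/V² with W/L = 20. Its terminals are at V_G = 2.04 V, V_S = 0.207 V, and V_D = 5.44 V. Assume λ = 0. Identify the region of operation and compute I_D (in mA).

Saturation; I_D = 3.50 mA

V_GS = V_G − V_S = 2.04 − 0.207 = 1.83 V; V_DS = V_D − V_S = 5.44 − 0.207 = 5.23 V.
k_n = μ_nC_ox · (W/L) = 3.88 mA/V².
V_ov = V_GS − V_TN = 1.83 − 0.49 = 1.34 V.
Since V_DS = 5.23 V ≥ V_ov = 1.34 V, the device is in saturation.
I_D = ½ k_n V_ov² = 0.5 × 3.88 × 1.34² = 3.5 mA.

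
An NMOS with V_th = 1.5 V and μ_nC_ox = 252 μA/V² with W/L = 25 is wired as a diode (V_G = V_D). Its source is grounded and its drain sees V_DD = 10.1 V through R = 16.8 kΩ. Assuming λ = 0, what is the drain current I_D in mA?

With gate tied to drain, V_GS = V_DS ≥ V_GS − V_th, so the device is in saturation.
k_n = μ_nC_ox · (W/L) = 6.3 mA/V².
KCL at the drain: ½ k_n (V_GS − V_th)² = (V_DD − V_GS)/R.
Let x = V_GS − 1.5. Then 52.9 x² + x − 8.6 = 0, giving x = 0.394 V (positive root), so V_GS = 1.89 V.
I_D = (V_DD − V_GS)/R = (10.1 − 1.89) / 16.8 = 0.488 mA.

I_D = 0.488 mA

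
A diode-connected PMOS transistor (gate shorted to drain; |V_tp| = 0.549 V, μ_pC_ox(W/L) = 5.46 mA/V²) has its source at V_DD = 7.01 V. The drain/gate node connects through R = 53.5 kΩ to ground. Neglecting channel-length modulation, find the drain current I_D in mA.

I_D = 0.117 mA

With gate tied to drain, V_SG = V_SD ≥ V_SG − |V_tp|, so the device is in saturation.
KCL at the drain: ½ k_p (V_SG − |V_tp|)² = (V_DD − V_SG)/R.
Let x = V_SG − 0.549. Then 146 x² + x − 6.461 = 0, giving x = 0.207 V (positive root), so V_SG = 0.756 V.
I_D = (V_DD − V_SG)/R = (7.01 − 0.756) / 53.5 = 0.117 mA.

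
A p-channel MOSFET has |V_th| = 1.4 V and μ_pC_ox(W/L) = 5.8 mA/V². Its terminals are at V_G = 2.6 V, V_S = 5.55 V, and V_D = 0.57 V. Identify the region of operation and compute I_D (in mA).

V_SG = V_S − V_G = 5.55 − 2.6 = 2.95 V; V_SD = V_S − V_D = 5.55 − 0.57 = 4.98 V.
V_ov = V_SG − |V_th| = 2.95 − 1.4 = 1.55 V.
Since V_SD = 4.98 V ≥ V_ov = 1.55 V, the device is in saturation.
I_D = ½ k_p V_ov² = 0.5 × 5.8 × 1.55² = 6.97 mA.

Saturation; I_D = 6.97 mA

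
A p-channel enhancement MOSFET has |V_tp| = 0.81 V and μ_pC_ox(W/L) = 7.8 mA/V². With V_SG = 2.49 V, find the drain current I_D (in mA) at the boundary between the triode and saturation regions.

At the boundary V_SD = V_ov = V_SG − |V_tp| = 2.49 − 0.81 = 1.68 V.
I_D = ½ k_p V_ov² = 0.5 × 7.8 × 1.68² = 11 mA.

I_D = 11.0 mA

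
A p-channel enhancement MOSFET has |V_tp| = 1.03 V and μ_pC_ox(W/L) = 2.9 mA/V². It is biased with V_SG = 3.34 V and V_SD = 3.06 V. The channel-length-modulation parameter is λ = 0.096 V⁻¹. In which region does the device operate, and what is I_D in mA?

V_ov = V_SG − |V_tp| = 3.34 − 1.03 = 2.31 V.
Since V_SD = 3.06 V ≥ V_ov = 2.31 V, the device is in saturation.
I_D = ½ k_p V_ov² (1 + λ V_SD) = 0.5 × 2.9 × 2.31² × (1 + 0.096 × 3.06) = 10 mA.

Saturation; I_D = 10.0 mA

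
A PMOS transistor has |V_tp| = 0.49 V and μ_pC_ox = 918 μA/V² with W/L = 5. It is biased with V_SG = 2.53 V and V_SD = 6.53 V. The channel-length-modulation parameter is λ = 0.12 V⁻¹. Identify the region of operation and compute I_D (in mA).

Saturation; I_D = 17.0 mA

k_p = μ_pC_ox · (W/L) = 4.59 mA/V².
V_ov = V_SG − |V_tp| = 2.53 − 0.49 = 2.04 V.
Since V_SD = 6.53 V ≥ V_ov = 2.04 V, the device is in saturation.
I_D = ½ k_p V_ov² (1 + λ V_SD) = 0.5 × 4.59 × 2.04² × (1 + 0.12 × 6.53) = 17 mA.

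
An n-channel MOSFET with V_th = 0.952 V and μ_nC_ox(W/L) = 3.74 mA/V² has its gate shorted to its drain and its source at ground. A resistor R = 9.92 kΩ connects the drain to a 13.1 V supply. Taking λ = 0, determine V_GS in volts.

V_GS = 1.73 V

With gate tied to drain, V_GS = V_DS ≥ V_GS − V_th, so the device is in saturation.
KCL at the drain: ½ k_n (V_GS − V_th)² = (V_DD − V_GS)/R.
Let x = V_GS − 0.952. Then 18.6 x² + x − 12.15 = 0, giving x = 0.783 V (positive root), so V_GS = 1.73 V.
I_D = (V_DD − V_GS)/R = (13.1 − 1.73) / 9.92 = 1.15 mA.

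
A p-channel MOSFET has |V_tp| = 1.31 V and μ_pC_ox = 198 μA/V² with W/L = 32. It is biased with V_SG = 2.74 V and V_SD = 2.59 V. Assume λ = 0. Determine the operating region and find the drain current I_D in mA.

Saturation; I_D = 6.48 mA

k_p = μ_pC_ox · (W/L) = 6.336 mA/V².
V_ov = V_SG − |V_tp| = 2.74 − 1.31 = 1.43 V.
Since V_SD = 2.59 V ≥ V_ov = 1.43 V, the device is in saturation.
I_D = ½ k_p V_ov² = 0.5 × 6.336 × 1.43² = 6.48 mA.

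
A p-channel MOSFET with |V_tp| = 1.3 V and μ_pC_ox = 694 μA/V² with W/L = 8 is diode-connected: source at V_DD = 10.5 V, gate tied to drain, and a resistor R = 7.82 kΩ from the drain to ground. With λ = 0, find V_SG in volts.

With gate tied to drain, V_SG = V_SD ≥ V_SG − |V_tp|, so the device is in saturation.
k_p = μ_pC_ox · (W/L) = 5.552 mA/V².
KCL at the drain: ½ k_p (V_SG − |V_tp|)² = (V_DD − V_SG)/R.
Let x = V_SG − 1.3. Then 21.7 x² + x − 9.2 = 0, giving x = 0.628 V (positive root), so V_SG = 1.93 V.
I_D = (V_DD − V_SG)/R = (10.5 − 1.93) / 7.82 = 1.1 mA.

V_SG = 1.93 V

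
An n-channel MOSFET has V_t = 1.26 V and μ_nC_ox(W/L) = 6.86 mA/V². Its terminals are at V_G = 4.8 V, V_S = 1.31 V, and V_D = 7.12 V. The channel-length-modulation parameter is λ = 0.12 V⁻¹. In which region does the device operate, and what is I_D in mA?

V_GS = V_G − V_S = 4.8 − 1.31 = 3.49 V; V_DS = V_D − V_S = 7.12 − 1.31 = 5.81 V.
V_ov = V_GS − V_t = 3.49 − 1.26 = 2.23 V.
Since V_DS = 5.81 V ≥ V_ov = 2.23 V, the device is in saturation.
I_D = ½ k_n V_ov² (1 + λ V_DS) = 0.5 × 6.86 × 2.23² × (1 + 0.12 × 5.81) = 28.9 mA.

Saturation; I_D = 28.9 mA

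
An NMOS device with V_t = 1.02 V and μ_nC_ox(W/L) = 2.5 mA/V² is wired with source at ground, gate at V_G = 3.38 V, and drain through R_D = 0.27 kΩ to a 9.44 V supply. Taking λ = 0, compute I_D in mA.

I_D = 6.96 mA

V_GS = V_G = 3.38 V, so V_ov = 3.38 − 1.02 = 2.36 V.
Assume saturation: I_D = ½ k_n V_ov² = 0.5 × 2.5 × 2.36² = 6.96 mA, giving V_DS = V_DD − I_D R_D = 9.44 − 6.96 × 0.27 = 7.56 V.
V_DS = 7.56 V ≥ V_ov = 2.36 V, confirming saturation.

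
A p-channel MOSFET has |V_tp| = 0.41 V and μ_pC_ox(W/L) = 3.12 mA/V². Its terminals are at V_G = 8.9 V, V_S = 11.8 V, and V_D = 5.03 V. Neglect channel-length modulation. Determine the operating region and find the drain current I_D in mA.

Saturation; I_D = 9.67 mA

V_SG = V_S − V_G = 11.8 − 8.9 = 2.9 V; V_SD = V_S − V_D = 11.8 − 5.03 = 6.77 V.
V_ov = V_SG − |V_tp| = 2.9 − 0.41 = 2.49 V.
Since V_SD = 6.77 V ≥ V_ov = 2.49 V, the device is in saturation.
I_D = ½ k_p V_ov² = 0.5 × 3.12 × 2.49² = 9.67 mA.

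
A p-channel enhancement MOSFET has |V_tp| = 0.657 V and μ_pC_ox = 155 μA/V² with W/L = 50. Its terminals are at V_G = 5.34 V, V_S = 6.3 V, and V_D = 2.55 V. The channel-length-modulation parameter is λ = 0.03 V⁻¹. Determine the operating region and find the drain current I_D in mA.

V_SG = V_S − V_G = 6.3 − 5.34 = 0.96 V; V_SD = V_S − V_D = 6.3 − 2.55 = 3.75 V.
k_p = μ_pC_ox · (W/L) = 7.75 mA/V².
V_ov = V_SG − |V_tp| = 0.96 − 0.657 = 0.303 V.
Since V_SD = 3.75 V ≥ V_ov = 0.303 V, the device is in saturation.
I_D = ½ k_p V_ov² (1 + λ V_SD) = 0.5 × 7.75 × 0.303² × (1 + 0.03 × 3.75) = 0.396 mA.

Saturation; I_D = 0.396 mA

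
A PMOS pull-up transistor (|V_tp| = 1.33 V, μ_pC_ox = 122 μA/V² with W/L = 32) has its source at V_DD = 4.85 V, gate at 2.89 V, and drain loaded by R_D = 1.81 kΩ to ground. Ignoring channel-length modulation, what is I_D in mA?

V_SG = V_DD − V_G = 4.85 − 2.89 = 1.96 V, so V_ov = 1.96 − 1.33 = 0.63 V.
k_p = μ_pC_ox · (W/L) = 3.904 mA/V².
Assume saturation: I_D = ½ k_p V_ov² = 0.5 × 3.904 × 0.63² = 0.775 mA, giving V_SD = V_DD − I_D R_D = 4.85 − 0.775 × 1.81 = 3.45 V.
V_SD = 3.45 V ≥ V_ov = 0.63 V, confirming saturation.

I_D = 0.775 mA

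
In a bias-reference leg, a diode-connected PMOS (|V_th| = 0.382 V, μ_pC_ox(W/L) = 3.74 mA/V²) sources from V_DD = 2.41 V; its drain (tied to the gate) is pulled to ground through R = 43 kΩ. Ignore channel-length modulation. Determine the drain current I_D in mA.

With gate tied to drain, V_SG = V_SD ≥ V_SG − |V_th|, so the device is in saturation.
KCL at the drain: ½ k_p (V_SG − |V_th|)² = (V_DD − V_SG)/R.
Let x = V_SG − 0.382. Then 80.4 x² + x − 2.028 = 0, giving x = 0.153 V (positive root), so V_SG = 0.535 V.
I_D = (V_DD − V_SG)/R = (2.41 − 0.535) / 43 = 0.0436 mA.

I_D = 0.0436 mA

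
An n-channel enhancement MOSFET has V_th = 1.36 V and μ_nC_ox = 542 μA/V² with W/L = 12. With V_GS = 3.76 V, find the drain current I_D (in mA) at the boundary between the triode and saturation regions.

I_D = 18.7 mA

At the boundary V_DS = V_ov = V_GS − V_th = 3.76 − 1.36 = 2.4 V.
k_n = μ_nC_ox · (W/L) = 6.504 mA/V².
I_D = ½ k_n V_ov² = 0.5 × 6.504 × 2.4² = 18.7 mA.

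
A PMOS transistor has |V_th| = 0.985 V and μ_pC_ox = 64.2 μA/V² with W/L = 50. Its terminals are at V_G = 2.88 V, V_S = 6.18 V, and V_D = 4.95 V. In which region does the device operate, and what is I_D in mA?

Triode; I_D = 6.71 mA

V_SG = V_S − V_G = 6.18 − 2.88 = 3.3 V; V_SD = V_S − V_D = 6.18 − 4.95 = 1.23 V.
k_p = μ_pC_ox · (W/L) = 3.21 mA/V².
V_ov = V_SG − |V_th| = 3.3 − 0.985 = 2.31 V.
Since V_SD = 1.23 V < V_ov = 2.31 V, the device is in the triode region.
I_D = k_p [V_ov · V_SD − ½ V_SD²] = 3.21 × [2.31 × 1.23 − 0.5 × 1.23²] = 6.71 mA.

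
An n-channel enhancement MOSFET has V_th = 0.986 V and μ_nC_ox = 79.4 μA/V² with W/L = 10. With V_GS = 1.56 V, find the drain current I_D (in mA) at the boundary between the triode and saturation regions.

I_D = 0.131 mA

At the boundary V_DS = V_ov = V_GS − V_th = 1.56 − 0.986 = 0.574 V.
k_n = μ_nC_ox · (W/L) = 0.794 mA/V².
I_D = ½ k_n V_ov² = 0.5 × 0.794 × 0.574² = 0.131 mA.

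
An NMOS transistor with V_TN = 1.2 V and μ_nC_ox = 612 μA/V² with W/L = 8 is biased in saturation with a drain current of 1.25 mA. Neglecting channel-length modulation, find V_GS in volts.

V_GS = 1.91 V

k_n = μ_nC_ox · (W/L) = 4.896 mA/V².
In saturation I_D = ½ k_n (V_GS − V_TN)², so V_GS − V_TN = √(2 I_D / k_n) = √(2 × 1.25 / 4.896) = 0.715 V.
V_GS = 1.2 + 0.715 = 1.91 V.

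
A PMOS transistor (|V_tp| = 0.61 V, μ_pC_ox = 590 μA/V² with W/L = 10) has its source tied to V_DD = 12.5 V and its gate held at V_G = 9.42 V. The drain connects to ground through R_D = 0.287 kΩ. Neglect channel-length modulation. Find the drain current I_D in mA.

I_D = 18.0 mA

V_SG = V_DD − V_G = 12.5 − 9.42 = 3.08 V, so V_ov = 3.08 − 0.61 = 2.47 V.
k_p = μ_pC_ox · (W/L) = 5.9 mA/V².
Assume saturation: I_D = ½ k_p V_ov² = 0.5 × 5.9 × 2.47² = 18 mA, giving V_SD = V_DD − I_D R_D = 12.5 − 18 × 0.287 = 7.33 V.
V_SD = 7.33 V ≥ V_ov = 2.47 V, confirming saturation.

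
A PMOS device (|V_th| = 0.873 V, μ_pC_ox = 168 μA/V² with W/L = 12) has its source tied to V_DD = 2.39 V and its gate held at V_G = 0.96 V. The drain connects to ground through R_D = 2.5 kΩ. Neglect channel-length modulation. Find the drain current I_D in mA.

V_SG = V_DD − V_G = 2.39 − 0.96 = 1.43 V, so V_ov = 1.43 − 0.873 = 0.557 V.
k_p = μ_pC_ox · (W/L) = 2.016 mA/V².
Assume saturation: I_D = ½ k_p V_ov² = 0.5 × 2.016 × 0.557² = 0.313 mA, giving V_SD = V_DD − I_D R_D = 2.39 − 0.313 × 2.5 = 1.61 V.
V_SD = 1.61 V ≥ V_ov = 0.557 V, confirming saturation.

I_D = 0.313 mA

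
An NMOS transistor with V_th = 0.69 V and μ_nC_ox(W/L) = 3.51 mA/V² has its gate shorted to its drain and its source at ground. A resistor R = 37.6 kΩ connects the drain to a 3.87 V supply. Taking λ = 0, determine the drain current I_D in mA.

With gate tied to drain, V_GS = V_DS ≥ V_GS − V_th, so the device is in saturation.
KCL at the drain: ½ k_n (V_GS − V_th)² = (V_DD − V_GS)/R.
Let x = V_GS − 0.69. Then 66 x² + x − 3.18 = 0, giving x = 0.212 V (positive root), so V_GS = 0.902 V.
I_D = (V_DD − V_GS)/R = (3.87 − 0.902) / 37.6 = 0.0789 mA.

I_D = 0.0789 mA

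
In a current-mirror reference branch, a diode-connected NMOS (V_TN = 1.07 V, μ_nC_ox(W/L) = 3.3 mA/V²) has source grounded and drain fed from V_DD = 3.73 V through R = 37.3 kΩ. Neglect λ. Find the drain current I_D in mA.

With gate tied to drain, V_GS = V_DS ≥ V_GS − V_TN, so the device is in saturation.
KCL at the drain: ½ k_n (V_GS − V_TN)² = (V_DD − V_GS)/R.
Let x = V_GS − 1.07. Then 61.5 x² + x − 2.66 = 0, giving x = 0.2 V (positive root), so V_GS = 1.27 V.
I_D = (V_DD − V_GS)/R = (3.73 − 1.27) / 37.3 = 0.066 mA.

I_D = 0.0660 mA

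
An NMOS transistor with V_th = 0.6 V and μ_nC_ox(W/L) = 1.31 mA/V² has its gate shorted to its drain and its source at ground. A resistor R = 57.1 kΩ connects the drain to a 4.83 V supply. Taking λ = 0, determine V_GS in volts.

V_GS = 0.923 V

With gate tied to drain, V_GS = V_DS ≥ V_GS − V_th, so the device is in saturation.
KCL at the drain: ½ k_n (V_GS − V_th)² = (V_DD − V_GS)/R.
Let x = V_GS − 0.6. Then 37.4 x² + x − 4.23 = 0, giving x = 0.323 V (positive root), so V_GS = 0.923 V.
I_D = (V_DD − V_GS)/R = (4.83 − 0.923) / 57.1 = 0.0684 mA.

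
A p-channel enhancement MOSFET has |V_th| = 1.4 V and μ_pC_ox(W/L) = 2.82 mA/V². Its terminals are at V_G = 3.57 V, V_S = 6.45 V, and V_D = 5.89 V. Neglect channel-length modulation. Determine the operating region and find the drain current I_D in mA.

Triode; I_D = 1.90 mA

V_SG = V_S − V_G = 6.45 − 3.57 = 2.88 V; V_SD = V_S − V_D = 6.45 − 5.89 = 0.56 V.
V_ov = V_SG − |V_th| = 2.88 − 1.4 = 1.48 V.
Since V_SD = 0.56 V < V_ov = 1.48 V, the device is in the triode region.
I_D = k_p [V_ov · V_SD − ½ V_SD²] = 2.82 × [1.48 × 0.56 − 0.5 × 0.56²] = 1.9 mA.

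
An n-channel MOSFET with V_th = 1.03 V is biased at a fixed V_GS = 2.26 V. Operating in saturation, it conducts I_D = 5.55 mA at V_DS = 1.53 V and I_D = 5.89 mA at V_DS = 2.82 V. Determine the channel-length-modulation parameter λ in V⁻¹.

With V_GS fixed, I_D ∝ (1 + λ V_DS) in saturation, so I_D2/I_D1 = (1 + λ V_DS2)/(1 + λ V_DS1).
5.89/5.55 = 1.061 = (1 + 2.82 λ)/(1 + 1.53 λ).
Solving: λ (I_D1 V_DS2 − I_D2 V_DS1) = I_D2 − I_D1, so λ = (5.89 − 5.55) / (5.55 × 2.82 − 5.89 × 1.53) = 0.34 / 6.64 = 0.0512 V⁻¹.

λ = 0.0512 V⁻¹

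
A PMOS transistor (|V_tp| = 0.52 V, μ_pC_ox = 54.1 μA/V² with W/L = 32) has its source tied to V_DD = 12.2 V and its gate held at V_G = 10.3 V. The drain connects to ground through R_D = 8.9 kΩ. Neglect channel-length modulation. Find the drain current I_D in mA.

I_D = 1.29 mA

V_SG = V_DD − V_G = 12.2 − 10.3 = 1.9 V, so V_ov = 1.9 − 0.52 = 1.38 V.
k_p = μ_pC_ox · (W/L) = 1.731 mA/V².
Assume saturation: I_D = ½ k_p V_ov² = 0.5 × 1.731 × 1.38² = 1.65 mA, giving V_SD = V_DD − I_D R_D = 12.2 − 1.65 × 8.9 = -2.47 V.
But -2.47 V < V_ov = 1.38 V, so the device is actually in triode.
In triode I_D = k_p[V_ov V_SD − ½ V_SD²] and I_D = (V_DD − V_SD)/R_D. Equating: 7.7 V_SD² − 22.26 V_SD + 12.2 = 0, giving V_SD = 0.735 V (the root below V_ov).
I_D = (12.2 − 0.735) / 8.9 = 1.29 mA.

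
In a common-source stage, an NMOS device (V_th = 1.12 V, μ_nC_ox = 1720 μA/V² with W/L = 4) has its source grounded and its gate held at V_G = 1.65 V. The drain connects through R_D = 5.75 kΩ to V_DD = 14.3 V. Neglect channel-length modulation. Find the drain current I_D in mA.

I_D = 0.966 mA

V_GS = V_G = 1.65 V, so V_ov = 1.65 − 1.12 = 0.53 V.
k_n = μ_nC_ox · (W/L) = 6.88 mA/V².
Assume saturation: I_D = ½ k_n V_ov² = 0.5 × 6.88 × 0.53² = 0.966 mA, giving V_DS = V_DD − I_D R_D = 14.3 − 0.966 × 5.75 = 8.74 V.
V_DS = 8.74 V ≥ V_ov = 0.53 V, confirming saturation.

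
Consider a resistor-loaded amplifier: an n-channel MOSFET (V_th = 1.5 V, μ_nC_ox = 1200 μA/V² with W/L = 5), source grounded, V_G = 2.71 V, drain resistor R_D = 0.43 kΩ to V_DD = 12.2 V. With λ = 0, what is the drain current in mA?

V_GS = V_G = 2.71 V, so V_ov = 2.71 − 1.5 = 1.21 V.
k_n = μ_nC_ox · (W/L) = 6 mA/V².
Assume saturation: I_D = ½ k_n V_ov² = 0.5 × 6 × 1.21² = 4.39 mA, giving V_DS = V_DD − I_D R_D = 12.2 − 4.39 × 0.43 = 10.3 V.
V_DS = 10.3 V ≥ V_ov = 1.21 V, confirming saturation.

I_D = 4.39 mA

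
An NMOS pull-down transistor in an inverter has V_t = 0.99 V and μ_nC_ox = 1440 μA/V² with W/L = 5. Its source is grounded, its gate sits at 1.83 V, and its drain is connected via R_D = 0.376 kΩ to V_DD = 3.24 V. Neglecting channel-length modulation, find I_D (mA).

V_GS = V_G = 1.83 V, so V_ov = 1.83 − 0.99 = 0.84 V.
k_n = μ_nC_ox · (W/L) = 7.2 mA/V².
Assume saturation: I_D = ½ k_n V_ov² = 0.5 × 7.2 × 0.84² = 2.54 mA, giving V_DS = V_DD − I_D R_D = 3.24 − 2.54 × 0.376 = 2.28 V.
V_DS = 2.28 V ≥ V_ov = 0.84 V, confirming saturation.

I_D = 2.54 mA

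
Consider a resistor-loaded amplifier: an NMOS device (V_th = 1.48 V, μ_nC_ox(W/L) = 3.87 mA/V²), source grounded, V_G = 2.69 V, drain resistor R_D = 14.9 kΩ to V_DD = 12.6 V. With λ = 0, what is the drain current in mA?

I_D = 0.833 mA

V_GS = V_G = 2.69 V, so V_ov = 2.69 − 1.48 = 1.21 V.
Assume saturation: I_D = ½ k_n V_ov² = 0.5 × 3.87 × 1.21² = 2.83 mA, giving V_DS = V_DD − I_D R_D = 12.6 − 2.83 × 14.9 = -29.6 V.
But -29.6 V < V_ov = 1.21 V, so the device is actually in triode.
In triode I_D = k_n[V_ov V_DS − ½ V_DS²] and I_D = (V_DD − V_DS)/R_D. Equating: 28.8 V_DS² − 70.77 V_DS + 12.6 = 0, giving V_DS = 0.193 V (the root below V_ov).
I_D = (12.6 − 0.193) / 14.9 = 0.833 mA.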